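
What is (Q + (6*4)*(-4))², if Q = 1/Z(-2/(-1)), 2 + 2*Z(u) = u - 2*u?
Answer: 37249/4 ≈ 9312.3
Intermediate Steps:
Z(u) = -1 - u/2 (Z(u) = -1 + (u - 2*u)/2 = -1 + (-u)/2 = -1 - u/2)
Q = -½ (Q = 1/(-1 - (-1)/(-1)) = 1/(-1 - (-1)*(-1)) = 1/(-1 - ½*2) = 1/(-1 - 1) = 1/(-2) = -½ ≈ -0.50000)
(Q + (6*4)*(-4))² = (-½ + (6*4)*(-4))² = (-½ + 24*(-4))² = (-½ - 96)² = (-193/2)² = 37249/4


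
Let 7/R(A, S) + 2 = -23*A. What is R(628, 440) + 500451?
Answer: 7229515139/14446 ≈ 5.0045e+5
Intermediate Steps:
R(A, S) = 7/(-2 - 23*A)
R(628, 440) + 500451 = -7/(2 + 23*628) + 500451 = -7/(2 + 14444) + 500451 = -7/14446 + 500451 = 7229515139/14446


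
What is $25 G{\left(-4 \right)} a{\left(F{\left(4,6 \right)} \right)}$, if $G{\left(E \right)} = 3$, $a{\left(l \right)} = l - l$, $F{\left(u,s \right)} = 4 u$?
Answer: $0$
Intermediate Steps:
$a{\left(l \right)} = 0$
$25 G{\left(-4 \right)} a{\left(F{\left(4,6 \right)} \right)} = 25 \cdot 3 \cdot 0 = 75 \cdot 0 = 0$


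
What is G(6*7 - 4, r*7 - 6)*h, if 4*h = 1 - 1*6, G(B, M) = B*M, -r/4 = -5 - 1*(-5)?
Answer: 285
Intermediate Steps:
r = 0 (r = -4*(-5 - 1*(-5)) = -4*(-5 + 5) = -4*0 = 0)
h = -5/4 (h = (1 - 1*6)/4 = (1 - 6)/4 = (1/4)*(-5) = -5/4 ≈ -1.2500)
G(6*7 - 4, r*7 - 6)*h = ((6*7 - 4)*(0*7 - 6))*(-5/4) = ((42 - 4)*(0 - 6))*(-5/4) = (38*(-6))*(-5/4) = -228*(-5/4) = 285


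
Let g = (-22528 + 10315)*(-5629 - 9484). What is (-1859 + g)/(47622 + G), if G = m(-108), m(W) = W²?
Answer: 92286605/29643 ≈ 3113.3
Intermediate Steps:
g = 184575069 (g = -12213*(-15113) = 184575069)
G = 11664 (G = (-108)² = 11664)
(-1859 + g)/(47622 + G) = (-1859 + 184575069)/(47622 + 11664) = 184573210/59286 = 184573210*(1/59286) = 92286605/29643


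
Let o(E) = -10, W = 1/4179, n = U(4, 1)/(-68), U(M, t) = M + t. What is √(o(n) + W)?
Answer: I*√174636231/4179 ≈ 3.1622*I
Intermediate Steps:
n = -5/68 (n = (4 + 1)/(-68) = 5*(-1/68) = -5/68 ≈ -0.073529)
W = 1/4179 ≈ 0.00023929
√(o(n) + W) = √(-10 + 1/4179) = √(-41789/4179) = I*√174636231/4179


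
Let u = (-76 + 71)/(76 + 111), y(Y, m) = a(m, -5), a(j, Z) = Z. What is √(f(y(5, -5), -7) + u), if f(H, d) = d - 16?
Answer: I*√805222/187 ≈ 4.7986*I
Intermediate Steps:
y(Y, m) = -5
u = -5/187 ≈ -0.026738
f(H, d) = -16 + d
√(f(y(5, -5), -7) + u) = √((-16 - 7) - 5/187) = √(-23 - 5/187) = √(-4306/187) = I*√805222/187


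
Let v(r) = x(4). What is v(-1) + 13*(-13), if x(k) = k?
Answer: -165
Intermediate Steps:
v(r) = 4
v(-1) + 13*(-13) = 4 + 13*(-13) = 4 - 169 = -165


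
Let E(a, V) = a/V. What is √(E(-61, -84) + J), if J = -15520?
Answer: I*√27375999/42 ≈ 124.58*I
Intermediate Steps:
√(E(-61, -84) + J) = √(-61/(-84) - 15520) = √(-61*(-1/84) - 15520) = √(61/84 - 15520) = √(-1303619/84) = I*√27375999/42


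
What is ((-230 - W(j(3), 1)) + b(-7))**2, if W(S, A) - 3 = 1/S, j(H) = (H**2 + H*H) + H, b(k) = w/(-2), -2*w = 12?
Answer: 23338561/441 ≈ 52922.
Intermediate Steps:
w = -6 (w = -1/2*12 = -6)
b(k) = 3 (b(k) = -6/(-2) = -6*(-1/2) = 3)
j(H) = H + 2*H**2 (j(H) = (H**2 + H**2) + H = 2*H**2 + H = H + 2*H**2)
W(S, A) = 3 + 1/S
((-230 - W(j(3), 1)) + b(-7))**2 = ((-230 - (3 + 1/(3*(1 + 2*3)))) + 3)**2 = ((-230 - (3 + 1/(3*(1 + 6)))) + 3)**2 = ((-230 - (3 + 1/(3*7))) + 3)**2 = ((-230 - (3 + 1/21)) + 3)**2 = ((-230 - 1*64/21) + 3)**2 = ((-230 - 64/21) + 3)**2 = (-4894/21 + 3)**2 = (-4831/21)**2 = 23338561/441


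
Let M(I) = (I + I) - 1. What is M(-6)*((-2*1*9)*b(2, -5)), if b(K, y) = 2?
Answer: 468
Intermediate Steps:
M(I) = -1 + 2*I (M(I) = 2*I - 1 = -1 + 2*I)
M(-6)*((-2*1*9)*b(2, -5)) = (-1 + 2*(-6))*((-2*1*9)*2) = (-1 - 12)*(-2*9*2) = -(-234)*2 = -13*(-36) = 468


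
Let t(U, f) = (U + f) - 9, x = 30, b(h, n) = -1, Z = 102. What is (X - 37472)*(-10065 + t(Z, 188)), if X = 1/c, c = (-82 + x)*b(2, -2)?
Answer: 4766136178/13 ≈ 3.6663e+8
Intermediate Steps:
c = 52 (c = (-82 + 30)*(-1) = -52*(-1) = 52)
X = 1/52 ≈ 0.019231
t(U, f) = -9 + U + f
(X - 37472)*(-10065 + t(Z, 188)) = (1/52 - 37472)*(-10065 + (-9 + 102 + 188)) = -1948543*(-10065 + 281)/52 = -1948543/52*(-9784) = 4766136178/13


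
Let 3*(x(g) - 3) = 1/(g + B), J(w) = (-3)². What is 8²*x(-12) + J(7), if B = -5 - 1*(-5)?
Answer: 1793/9 ≈ 199.22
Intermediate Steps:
J(w) = 9
B = 0 (B = -5 + 5 = 0)
x(g) = 3 + 1/(3*g) (x(g) = 3 + 1/(3*(g + 0)) = 3 + 1/(3*g))
8²*x(-12) + J(7) = 8²*(3 + (⅓)/(-12)) + 9 = 64*(3 + (⅓)*(-1/12)) + 9 = 64*(3 - 1/36) + 9 = 64*(107/36) + 9 = 1712/9 + 9 = 1793/9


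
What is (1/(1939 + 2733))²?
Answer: 1/21827584 ≈ 4.5814e-8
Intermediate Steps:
(1/(1939 + 2733))² = (1/4672)² = 1/21827584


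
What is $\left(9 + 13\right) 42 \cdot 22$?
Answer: $20328$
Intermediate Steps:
$\left(9 + 13\right) 42 \cdot 22 = 22 \cdot 42 \cdot 22 = 924 \cdot 22 = 20328$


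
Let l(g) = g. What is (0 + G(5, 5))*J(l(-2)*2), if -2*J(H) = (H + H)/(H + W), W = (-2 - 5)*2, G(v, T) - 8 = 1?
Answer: -2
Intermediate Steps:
G(v, T) = 9 (G(v, T) = 8 + 1 = 9)
W = -14 (W = -7*2 = -14)
J(H) = -H/(-14 + H) (J(H) = -(H + H)/(2*(H - 14)) = -2*H/(2*(-14 + H)) = -H/(-14 + H))
(0 + G(5, 5))*J(l(-2)*2) = (0 + 9)*(-(-2*2)/(-14 - 2*2)) = 9*(-1*(-4)/(-14 - 4)) = 9*(-1*(-4)/(-18)) = 9*(-1*(-4)*(-1/18)) = 9*(-2/9) = -2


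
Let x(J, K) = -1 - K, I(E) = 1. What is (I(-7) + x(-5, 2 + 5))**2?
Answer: 49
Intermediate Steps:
(I(-7) + x(-5, 2 + 5))**2 = (1 + (-1 - (2 + 5)))**2 = (1 + (-1 - 1*7))**2 = (1 + (-1 - 7))**2 = (1 - 8)**2 = (-7)**2 = 49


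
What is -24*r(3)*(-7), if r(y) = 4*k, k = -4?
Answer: -2688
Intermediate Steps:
r(y) = -16 (r(y) = 4*(-4) = -16)
-24*r(3)*(-7) = -24*(-16)*(-7) = 384*(-7) = -2688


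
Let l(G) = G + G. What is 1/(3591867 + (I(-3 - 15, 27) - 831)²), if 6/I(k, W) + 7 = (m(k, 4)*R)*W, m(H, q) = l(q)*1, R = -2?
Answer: 192721/825318184332 ≈ 2.3351e-7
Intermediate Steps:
l(G) = 2*G
m(H, q) = 2*q (m(H, q) = (2*q)*1 = 2*q)
I(k, W) = 6/(-7 - 16*W) (I(k, W) = 6/(-7 + ((2*4)*(-2))*W) = 6/(-7 + (8*(-2))*W) = 6/(-7 - 16*W))
1/(3591867 + (I(-3 - 15, 27) - 831)²) = 1/(3591867 + (-6/(7 + 16*27) - 831)²) = 1/(3591867 + (-6/(7 + 432) - 831)²) = 1/(3591867 + (-6/439 - 831)²) = 1/(3591867 + (-364815/439)²) = 1/(3591867 + 133089984225/192721) = 1/(825318184332/192721) = 192721/825318184332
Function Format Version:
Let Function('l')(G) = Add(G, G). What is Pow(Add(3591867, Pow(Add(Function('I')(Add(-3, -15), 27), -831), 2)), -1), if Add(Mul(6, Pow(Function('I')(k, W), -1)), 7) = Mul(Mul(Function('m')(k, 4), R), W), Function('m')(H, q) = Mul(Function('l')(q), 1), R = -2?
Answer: Rational(192721, 825318184332) ≈ 2.3351e-7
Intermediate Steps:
Function('l')(G) = Mul(2, G)
Function('m')(H, q) = Mul(2, q) (Function('m')(H, q) = Mul(Mul(2, q), 1) = Mul(2, q))
Function('I')(k, W) = Mul(6, Pow(Add(-7, Mul(-16, W)), -1)) (Function('I')(k, W) = Mul(6, Pow(Add(-7, Mul(Mul(Mul(2, 4), -2), W)), -1)) = Mul(6, Pow(Add(-7, Mul(Mul(8, -2), W)), -1)) = Mul(6, Pow(Add(-7, Mul(-16, W)), -1)))
Pow(Add(3591867, Pow(Add(Function('I')(Add(-3, -15), 27), -831), 2)), -1) = Pow(Add(3591867, Pow(Add(Mul(-6, Pow(Add(7, Mul(16, 27)), -1)), -831), 2)), -1) = Pow(Add(3591867, Pow(Add(Mul(-6, Pow(Add(7, 432), -1)), -831), 2)), -1) = Pow(Add(3591867, Pow(Add(Mul(-6, Pow(439, -1)), -831), 2)), -1) = Pow(Add(3591867, Pow(Add(Mul(-6, Rational(1, 439)), -831), 2)), -1) = Pow(Add(3591867, Pow(Add(Rational(-6, 439), -831), 2)), -1) = Pow(Add(3591867, Pow(Rational(-364815, 439), 2)), -1) = Pow(Add(3591867, Rational(133089984225, 192721)), -1) = Pow(Rational(825318184332, 192721), -1) = Rational(192721, 825318184332)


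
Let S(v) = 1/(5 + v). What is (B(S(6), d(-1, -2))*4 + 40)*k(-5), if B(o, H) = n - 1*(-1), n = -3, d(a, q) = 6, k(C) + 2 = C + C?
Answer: -384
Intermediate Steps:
k(C) = -2 + 2*C (k(C) = -2 + (C + C) = -2 + 2*C)
B(o, H) = -2 (B(o, H) = -3 - 1*(-1) = -3 + 1 = -2)
(B(S(6), d(-1, -2))*4 + 40)*k(-5) = (-2*4 + 40)*(-2 + 2*(-5)) = (-8 + 40)*(-2 - 10) = 32*(-12) = -384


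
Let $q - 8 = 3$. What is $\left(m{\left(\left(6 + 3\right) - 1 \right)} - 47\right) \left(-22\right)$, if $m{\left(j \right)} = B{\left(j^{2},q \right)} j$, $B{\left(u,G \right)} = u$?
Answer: $-10230$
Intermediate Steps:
$q = 11$ ($q = 8 + 3 = 11$)
$m{\left(j \right)} = j^{3}$ ($m{\left(j \right)} = j^{2} j = j^{3}$)
$\left(m{\left(\left(6 + 3\right) - 1 \right)} - 47\right) \left(-22\right) = \left(\left(\left(6 + 3\right) - 1\right)^{3} - 47\right) \left(-22\right) = \left(\left(9 - 1\right)^{3} - 47\right) \left(-22\right) = \left(8^{3} - 47\right) \left(-22\right) = \left(512 - 47\right) \left(-22\right) = 465 \left(-22\right) = -10230$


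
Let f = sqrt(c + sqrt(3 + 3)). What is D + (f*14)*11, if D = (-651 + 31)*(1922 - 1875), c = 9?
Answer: -29140 + 154*sqrt(9 + sqrt(6)) ≈ -28619.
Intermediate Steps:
f = sqrt(9 + sqrt(6)) (f = sqrt(9 + sqrt(3 + 3)) = sqrt(9 + sqrt(6)) ≈ 3.3837)
D = -29140 (D = -620*47 = -29140)
D + (f*14)*11 = -29140 + (sqrt(9 + sqrt(6))*14)*11 = -29140 + (14*sqrt(9 + sqrt(6)))*11 = -29140 + 154*sqrt(9 + sqrt(6))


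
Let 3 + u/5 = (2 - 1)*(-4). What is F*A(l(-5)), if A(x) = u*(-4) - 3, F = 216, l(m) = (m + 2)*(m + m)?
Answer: 29592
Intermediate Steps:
l(m) = 2*m*(2 + m) (l(m) = (2 + m)*(2*m) = 2*m*(2 + m))
u = -35 (u = -15 + 5*((2 - 1)*(-4)) = -15 + 5*(1*(-4)) = -15 + 5*(-4) = -15 - 20 = -35)
A(x) = 137 (A(x) = -35*(-4) - 3 = 140 - 3 = 137)
F*A(l(-5)) = 216*137 = 29592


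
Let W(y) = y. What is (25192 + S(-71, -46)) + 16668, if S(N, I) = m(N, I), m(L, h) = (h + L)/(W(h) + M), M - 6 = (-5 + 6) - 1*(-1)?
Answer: 1590797/38 ≈ 41863.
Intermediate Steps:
M = 8 (M = 6 + ((-5 + 6) - 1*(-1)) = 6 + (1 + 1) = 6 + 2 = 8)
m(L, h) = (L + h)/(8 + h) (m(L, h) = (h + L)/(h + 8) = (L + h)/(8 + h))
S(N, I) = (I + N)/(8 + I) (S(N, I) = (N + I)/(8 + I) = (I + N)/(8 + I))
(25192 + S(-71, -46)) + 16668 = (25192 + (-46 - 71)/(8 - 46)) + 16668 = (25192 - 117/(-38)) + 16668 = (25192 - 1/38*(-117)) + 16668 = (25192 + 117/38) + 16668 = 957413/38 + 16668 = 1590797/38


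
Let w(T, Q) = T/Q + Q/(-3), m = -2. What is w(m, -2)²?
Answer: 25/9 ≈ 2.7778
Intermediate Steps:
w(T, Q) = -Q/3 + T/Q (w(T, Q) = T/Q + Q*(-⅓) = T/Q - Q/3 = -Q/3 + T/Q)
w(m, -2)² = (-⅓*(-2) - 2/(-2))² = (⅔ - 2*(-½))² = (⅔ + 1)² = (5/3)² = 25/9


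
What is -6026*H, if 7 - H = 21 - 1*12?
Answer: 12052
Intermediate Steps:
H = -2 (H = 7 - (21 - 1*12) = 7 - (21 - 12) = 7 - 1*9 = 7 - 9 = -2)
-6026*H = -6026*(-2) = 12052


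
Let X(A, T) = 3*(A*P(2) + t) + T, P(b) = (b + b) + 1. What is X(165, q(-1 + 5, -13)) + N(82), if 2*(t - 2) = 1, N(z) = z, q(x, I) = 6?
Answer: 5141/2 ≈ 2570.5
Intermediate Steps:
t = 5/2 (t = 2 + (½)*1 = 2 + ½ = 5/2 ≈ 2.5000)
P(b) = 1 + 2*b (P(b) = 2*b + 1 = 1 + 2*b)
X(A, T) = 15/2 + T + 15*A (X(A, T) = 3*(A*(1 + 2*2) + 5/2) + T = 3*(A*(1 + 4) + 5/2) + T = 3*(A*5 + 5/2) + T = 3*(5*A + 5/2) + T = 3*(5/2 + 5*A) + T = (15/2 + 15*A) + T = 15/2 + T + 15*A)
X(165, q(-1 + 5, -13)) + N(82) = (15/2 + 6 + 15*165) + 82 = (15/2 + 6 + 2475) + 82 = 4977/2 + 82 = 5141/2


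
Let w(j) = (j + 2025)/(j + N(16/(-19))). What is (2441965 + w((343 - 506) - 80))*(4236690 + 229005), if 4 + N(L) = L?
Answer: 51351827624687265/4709 ≈ 1.0905e+13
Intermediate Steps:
N(L) = -4 + L
w(j) = (2025 + j)/(-92/19 + j) (w(j) = (j + 2025)/(j + (-4 + 16/(-19))) = (2025 + j)/(j + (-4 + 16*(-1/19))) = (2025 + j)/(j + (-4 - 16/19)) = (2025 + j)/(j - 92/19) = (2025 + j)/(-92/19 + j))
(2441965 + w((343 - 506) - 80))*(4236690 + 229005) = (2441965 + 19*(2025 + ((343 - 506) - 80))/(-92 + 19*((343 - 506) - 80)))*(4236690 + 229005) = (2441965 + 19*(2025 + (-163 - 80))/(-92 + 19*(-163 - 80)))*4465695 = (2441965 + 19*(2025 - 243)/(-92 + 19*(-243)))*4465695 = (2441965 + 19*1782/(-92 - 4617))*4465695 = (2441965 + 19*1782/(-4709))*4465695 = (2441965 + 19*(-1/4709)*1782)*4465695 = (2441965 - 33858/4709)*4465695 = (11499179327/4709)*4465695 = 51351827624687265/4709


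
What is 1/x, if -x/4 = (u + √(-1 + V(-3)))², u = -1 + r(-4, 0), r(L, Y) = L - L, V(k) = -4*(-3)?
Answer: -3/100 - √11/200 ≈ -0.046583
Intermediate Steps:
V(k) = 12
r(L, Y) = 0
u = -1 (u = -1 + 0 = -1)
x = -4*(-1 + √11)² (x = -4*(-1 + √(-1 + 12))² = -4*(-1 + √11)² ≈ -21.467)
1/x = 1/(-48 + 8*√11)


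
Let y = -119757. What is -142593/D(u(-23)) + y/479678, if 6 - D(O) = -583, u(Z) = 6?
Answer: -68469261927/282530342 ≈ -242.34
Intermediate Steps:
D(O) = 589 (D(O) = 6 - 1*(-583) = 6 + 583 = 589)
-142593/D(u(-23)) + y/479678 = -142593/589 - 119757/479678 = -68469261927/282530342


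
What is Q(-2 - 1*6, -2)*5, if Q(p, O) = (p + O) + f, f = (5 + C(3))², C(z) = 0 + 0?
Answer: 75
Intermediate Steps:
C(z) = 0
f = 25 (f = (5 + 0)² = 5² = 25)
Q(p, O) = 25 + O + p (Q(p, O) = (p + O) + 25 = (O + p) + 25 = 25 + O + p)
Q(-2 - 1*6, -2)*5 = (25 - 2 + (-2 - 1*6))*5 = (25 - 2 + (-2 - 6))*5 = (25 - 2 - 8)*5 = 15*5 = 75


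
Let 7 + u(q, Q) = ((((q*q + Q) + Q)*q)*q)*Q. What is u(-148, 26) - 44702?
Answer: 12503985115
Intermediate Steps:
u(q, Q) = -7 + Q*q²*(q² + 2*Q) (u(q, Q) = -7 + ((((q*q + Q) + Q)*q)*q)*Q = -7 + ((((q² + Q) + Q)*q)*q)*Q = -7 + ((((Q + q²) + Q)*q)*q)*Q = -7 + (((q² + 2*Q)*q)*q)*Q = -7 + ((q*(q² + 2*Q))*q)*Q = -7 + (q²*(q² + 2*Q))*Q = -7 + Q*q²*(q² + 2*Q))
u(-148, 26) - 44702 = (-7 + 26*(-148)⁴ + 2*26²*(-148)²) - 44702 = (-7 + 26*479785216 + 2*676*21904) - 44702 = (-7 + 12474415616 + 29614208) - 44702 = 12504029817 - 44702 = 12503985115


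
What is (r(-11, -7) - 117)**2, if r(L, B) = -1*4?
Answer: 14641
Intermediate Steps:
r(L, B) = -4
(r(-11, -7) - 117)**2 = (-4 - 117)**2 = (-121)**2 = 14641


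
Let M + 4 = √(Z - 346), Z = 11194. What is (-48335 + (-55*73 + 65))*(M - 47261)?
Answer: 2471250525 - 209140*√678 ≈ 2.4658e+9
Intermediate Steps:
M = -4 + 4*√678 (M = -4 + √(11194 - 346) = -4 + √10848 = -4 + 4*√678 ≈ 100.15)
(-48335 + (-55*73 + 65))*(M - 47261) = (-48335 + (-55*73 + 65))*((-4 + 4*√678) - 47261) = (-48335 + (-4015 + 65))*(-47265 + 4*√678) = (-48335 - 3950)*(-47265 + 4*√678) = -52285*(-47265 + 4*√678) = 2471250525 - 209140*√678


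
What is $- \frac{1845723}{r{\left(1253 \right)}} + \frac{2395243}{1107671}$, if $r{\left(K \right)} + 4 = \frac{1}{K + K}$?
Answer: $\frac{1707808444466629}{3700728811} \approx 4.6148 \cdot 10^{5}$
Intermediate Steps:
$r{\left(K \right)} = -4 + \frac{1}{2 K}$ ($r{\left(K \right)} = -4 + \frac{1}{K + K} = -4 + \frac{1}{2 K}$)
$- \frac{1845723}{r{\left(1253 \right)}} + \frac{2395243}{1107671} = - \frac{1845723}{-4 + \frac{1}{2 \cdot 1253}} + \frac{2395243}{1107671} = - \frac{1845723}{-4 + \frac{1}{2} \cdot \frac{1}{1253}} + 2395243 \cdot \frac{1}{1107671} = - \frac{1845723}{-4 + \frac{1}{2506}} + \frac{2395243}{1107671} = - \frac{1845723}{- \frac{10023}{2506}} + \frac{2395243}{1107671} = \left(-1845723\right) \left(- \frac{2506}{10023}\right) + \frac{2395243}{1107671} = \frac{1541793946}{3341} + \frac{2395243}{1107671} = \frac{1707808444466629}{3700728811}$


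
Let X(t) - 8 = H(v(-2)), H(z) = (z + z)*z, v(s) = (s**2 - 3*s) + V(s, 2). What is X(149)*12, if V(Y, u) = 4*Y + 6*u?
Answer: 4800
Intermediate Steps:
v(s) = 12 + s + s**2 (v(s) = (s**2 - 3*s) + (4*s + 6*2) = (s**2 - 3*s) + (4*s + 12) = (s**2 - 3*s) + (12 + 4*s) = 12 + s + s**2)
H(z) = 2*z**2 (H(z) = (2*z)*z = 2*z**2)
X(t) = 400 (X(t) = 8 + 2*(12 - 2 + (-2)**2)**2 = 8 + 2*(12 - 2 + 4)**2 = 8 + 2*14**2 = 8 + 2*196 = 8 + 392 = 400)
X(149)*12 = 400*12 = 4800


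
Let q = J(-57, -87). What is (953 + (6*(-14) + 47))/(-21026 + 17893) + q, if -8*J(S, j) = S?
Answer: 171253/25064 ≈ 6.8326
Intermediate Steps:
J(S, j) = -S/8
q = 57/8 (q = -⅛*(-57) = 57/8 ≈ 7.1250)
(953 + (6*(-14) + 47))/(-21026 + 17893) + q = (953 + (6*(-14) + 47))/(-21026 + 17893) + 57/8 = (953 + (-84 + 47))/(-3133) + 57/8 = (953 - 37)*(-1/3133) + 57/8 = 916*(-1/3133) + 57/8 = -916/3133 + 57/8 = 171253/25064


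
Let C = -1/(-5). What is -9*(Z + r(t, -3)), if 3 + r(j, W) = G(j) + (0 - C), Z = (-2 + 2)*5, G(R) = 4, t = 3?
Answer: -36/5 ≈ -7.2000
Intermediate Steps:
C = 1/5 (C = -1*(-1/5) = 1/5 ≈ 0.20000)
Z = 0 (Z = 0*5 = 0)
r(j, W) = 4/5 (r(j, W) = -3 + (4 + (0 - 1*1/5)) = -3 + (4 + (0 - 1/5)) = -3 + (4 - 1/5) = -3 + 19/5 = 4/5)
-9*(Z + r(t, -3)) = -9*(0 + 4/5) = -9*4/5 = -36/5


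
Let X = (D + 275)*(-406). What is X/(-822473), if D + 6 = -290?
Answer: -8526/822473 ≈ -0.010366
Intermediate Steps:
D = -296 (D = -6 - 290 = -296)
X = 8526 (X = (-296 + 275)*(-406) = -21*(-406) = 8526)
X/(-822473) = 8526/(-822473) = 8526*(-1/822473) = -8526/822473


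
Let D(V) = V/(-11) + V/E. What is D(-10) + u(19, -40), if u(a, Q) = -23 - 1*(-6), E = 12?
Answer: -1117/66 ≈ -16.924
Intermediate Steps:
u(a, Q) = -17 (u(a, Q) = -23 + 6 = -17)
D(V) = -V/132 (D(V) = V/(-11) + V/12 = V*(-1/11) + V*(1/12) = -V/11 + V/12 = -V/132)
D(-10) + u(19, -40) = -1/132*(-10) - 17 = 5/66 - 17 = -1117/66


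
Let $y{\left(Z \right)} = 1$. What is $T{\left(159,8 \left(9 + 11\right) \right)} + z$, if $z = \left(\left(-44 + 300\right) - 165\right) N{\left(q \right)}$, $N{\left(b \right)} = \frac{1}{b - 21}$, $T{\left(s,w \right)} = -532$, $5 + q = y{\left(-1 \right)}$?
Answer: $- \frac{13391}{25} \approx -535.64$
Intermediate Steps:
$q = -4$ ($q = -5 + 1 = -4$)
$N{\left(b \right)} = \frac{1}{-21 + b}$
$z = - \frac{91}{25}$ ($z = \frac{\left(-44 + 300\right) - 165}{-21 - 4} = \frac{256 - 165}{-25} = 91 \left(- \frac{1}{25}\right) = - \frac{91}{25} \approx -3.64$)
$T{\left(159,8 \left(9 + 11\right) \right)} + z = -532 - \frac{91}{25} = - \frac{13391}{25}$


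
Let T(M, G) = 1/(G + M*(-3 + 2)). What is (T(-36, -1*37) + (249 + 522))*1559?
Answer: 1200430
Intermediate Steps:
T(M, G) = 1/(G - M) (T(M, G) = 1/(G + M*(-1)) = 1/(G - M))
(T(-36, -1*37) + (249 + 522))*1559 = (1/(-1*37 - 1*(-36)) + (249 + 522))*1559 = (1/(-37 + 36) + 771)*1559 = (1/(-1) + 771)*1559 = (-1 + 771)*1559 = 770*1559 = 1200430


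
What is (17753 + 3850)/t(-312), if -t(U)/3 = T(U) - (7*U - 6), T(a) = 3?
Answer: -7201/2193 ≈ -3.2836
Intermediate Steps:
t(U) = -27 + 21*U (t(U) = -3*(3 - (7*U - 6)) = -3*(3 - (-6 + 7*U)) = -3*(3 + (6 - 7*U)) = -3*(9 - 7*U) = -27 + 21*U)
(17753 + 3850)/t(-312) = (17753 + 3850)/(-27 + 21*(-312)) = 21603/(-27 - 6552) = 21603/(-6579) = 21603*(-1/6579) = -7201/2193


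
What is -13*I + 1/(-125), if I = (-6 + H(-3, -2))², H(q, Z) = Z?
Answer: -104001/125 ≈ -832.01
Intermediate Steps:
I = 64 (I = (-6 - 2)² = (-8)² = 64)
-13*I + 1/(-125) = -13*64 + 1/(-125) = -832 - 1/125 = -104001/125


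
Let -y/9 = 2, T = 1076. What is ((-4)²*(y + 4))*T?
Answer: -241024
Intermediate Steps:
y = -18 (y = -9*2 = -18)
((-4)²*(y + 4))*T = ((-4)²*(-18 + 4))*1076 = (16*(-14))*1076 = -224*1076 = -241024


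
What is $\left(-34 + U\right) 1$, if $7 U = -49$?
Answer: $-41$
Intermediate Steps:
$U = -7$ ($U = \frac{1}{7} \left(-49\right) = -7$)
$\left(-34 + U\right) 1 = \left(-34 - 7\right) 1 = \left(-41\right) 1 = -41$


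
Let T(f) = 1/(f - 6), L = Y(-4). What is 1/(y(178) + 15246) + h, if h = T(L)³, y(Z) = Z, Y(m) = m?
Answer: -1803/1928000 ≈ -0.00093517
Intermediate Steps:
L = -4
T(f) = 1/(-6 + f)
h = -1/1000 (h = (1/(-6 - 4))³ = (1/(-10))³ = (-⅒)³ = -1/1000 ≈ -0.0010000)
1/(y(178) + 15246) + h = 1/(178 + 15246) - 1/1000 = 1/15424 - 1/1000 = -1803/1928000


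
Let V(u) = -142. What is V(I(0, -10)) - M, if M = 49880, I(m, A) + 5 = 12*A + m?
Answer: -50022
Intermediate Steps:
I(m, A) = -5 + m + 12*A (I(m, A) = -5 + (12*A + m) = -5 + (m + 12*A) = -5 + m + 12*A)
V(I(0, -10)) - M = -142 - 1*49880 = -142 - 49880 = -50022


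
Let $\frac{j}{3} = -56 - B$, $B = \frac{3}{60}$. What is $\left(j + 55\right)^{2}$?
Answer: $\frac{5121169}{400} \approx 12803.0$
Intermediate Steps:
$B = \frac{1}{20}$ ($B = 3 \cdot \frac{1}{60} = \frac{1}{20} \approx 0.05$)
$j = - \frac{3363}{20}$ ($j = 3 \left(-56 - \frac{1}{20}\right) = 3 \left(- \frac{1121}{20}\right) = - \frac{3363}{20} \approx -168.15$)
$\left(j + 55\right)^{2} = \left(- \frac{3363}{20} + 55\right)^{2} = \left(- \frac{2263}{20}\right)^{2} = \frac{5121169}{400}$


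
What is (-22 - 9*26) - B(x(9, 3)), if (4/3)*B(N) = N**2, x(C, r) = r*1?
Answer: -1051/4 ≈ -262.75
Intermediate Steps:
x(C, r) = r
B(N) = 3*N**2/4
(-22 - 9*26) - B(x(9, 3)) = (-22 - 9*26) - 3*3**2/4 = (-22 - 234) - 3*9/4 = -256 - 1*27/4 = -256 - 27/4 = -1051/4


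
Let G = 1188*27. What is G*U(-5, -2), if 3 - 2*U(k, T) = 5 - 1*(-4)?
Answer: -96228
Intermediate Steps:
U(k, T) = -3 (U(k, T) = 3/2 - (5 - 1*(-4))/2 = 3/2 - (5 + 4)/2 = 3/2 - ½*9 = 3/2 - 9/2 = -3)
G = 32076
G*U(-5, -2) = 32076*(-3) = -96228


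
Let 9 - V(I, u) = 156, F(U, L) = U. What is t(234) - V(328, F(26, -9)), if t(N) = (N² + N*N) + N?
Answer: 109893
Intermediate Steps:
t(N) = N + 2*N² (t(N) = (N² + N²) + N = 2*N² + N = N + 2*N²)
V(I, u) = -147 (V(I, u) = 9 - 1*156 = 9 - 156 = -147)
t(234) - V(328, F(26, -9)) = 234*(1 + 2*234) - 1*(-147) = 234*(1 + 468) + 147 = 234*469 + 147 = 109746 + 147 = 109893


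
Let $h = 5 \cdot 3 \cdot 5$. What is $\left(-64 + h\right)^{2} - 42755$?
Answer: $-42634$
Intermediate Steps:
$h = 75$ ($h = 15 \cdot 5 = 75$)
$\left(-64 + h\right)^{2} - 42755 = \left(-64 + 75\right)^{2} - 42755 = 11^{2} - 42755 = 121 - 42755 = -42634$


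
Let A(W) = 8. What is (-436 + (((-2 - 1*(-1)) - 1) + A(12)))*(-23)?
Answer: 9890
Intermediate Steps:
(-436 + (((-2 - 1*(-1)) - 1) + A(12)))*(-23) = (-436 + (((-2 - 1*(-1)) - 1) + 8))*(-23) = (-436 + (((-2 + 1) - 1) + 8))*(-23) = (-436 + ((-1 - 1) + 8))*(-23) = (-436 + (-2 + 8))*(-23) = (-436 + 6)*(-23) = -430*(-23) = 9890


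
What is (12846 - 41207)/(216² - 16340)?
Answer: -28361/30316 ≈ -0.93551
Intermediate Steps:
(12846 - 41207)/(216² - 16340) = -28361/(46656 - 16340) = -28361/30316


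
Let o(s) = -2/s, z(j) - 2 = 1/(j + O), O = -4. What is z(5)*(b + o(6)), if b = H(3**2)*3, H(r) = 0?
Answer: -1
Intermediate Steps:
z(j) = 2 + 1/(-4 + j) (z(j) = 2 + 1/(j - 4) = 2 + 1/(-4 + j))
b = 0 (b = 0*3 = 0)
z(5)*(b + o(6)) = ((-7 + 2*5)/(-4 + 5))*(0 - 2/6) = ((-7 + 10)/1)*(0 - 2*1/6) = (1*3)*(0 - 1/3) = 3*(-1/3) = -1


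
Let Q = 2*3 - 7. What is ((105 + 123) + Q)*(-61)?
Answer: -13847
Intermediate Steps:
Q = -1 (Q = 6 - 7 = -1)
((105 + 123) + Q)*(-61) = ((105 + 123) - 1)*(-61) = (228 - 1)*(-61) = 227*(-61) = -13847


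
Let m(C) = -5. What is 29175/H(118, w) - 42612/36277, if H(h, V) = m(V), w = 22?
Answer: -211718907/36277 ≈ -5836.2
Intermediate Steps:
H(h, V) = -5
29175/H(118, w) - 42612/36277 = 29175/(-5) - 42612/36277 = 29175*(-⅕) - 42612*1/36277 = -5835 - 42612/36277 = -211718907/36277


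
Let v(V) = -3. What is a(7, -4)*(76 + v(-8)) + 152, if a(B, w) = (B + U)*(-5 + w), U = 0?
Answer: -4447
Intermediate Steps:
a(B, w) = B*(-5 + w) (a(B, w) = (B + 0)*(-5 + w) = B*(-5 + w))
a(7, -4)*(76 + v(-8)) + 152 = (7*(-5 - 4))*(76 - 3) + 152 = (7*(-9))*73 + 152 = -63*73 + 152 = -4599 + 152 = -4447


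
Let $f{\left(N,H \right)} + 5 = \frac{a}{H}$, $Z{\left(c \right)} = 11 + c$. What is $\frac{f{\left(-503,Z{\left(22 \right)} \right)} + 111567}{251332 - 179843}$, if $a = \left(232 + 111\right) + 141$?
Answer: $\frac{30430}{19497} \approx 1.5608$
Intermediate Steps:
$a = 484$ ($a = 343 + 141 = 484$)
$f{\left(N,H \right)} = -5 + \frac{484}{H}$
$\frac{f{\left(-503,Z{\left(22 \right)} \right)} + 111567}{251332 - 179843} = \frac{\left(-5 + \frac{484}{11 + 22}\right) + 111567}{251332 - 179843} = \frac{\left(-5 + \frac{484}{33}\right) + 111567}{71489} = \left(\left(-5 + 484 \cdot \frac{1}{33}\right) + 111567\right) \frac{1}{71489} = \left(\left(-5 + \frac{44}{3}\right) + 111567\right) \frac{1}{71489} = \left(\frac{29}{3} + 111567\right) \frac{1}{71489} = \frac{334730}{3} \cdot \frac{1}{71489} = \frac{30430}{19497}$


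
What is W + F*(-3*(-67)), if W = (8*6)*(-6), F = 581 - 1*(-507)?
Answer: 218400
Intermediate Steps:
F = 1088 (F = 581 + 507 = 1088)
W = -288 (W = 48*(-6) = -288)
W + F*(-3*(-67)) = -288 + 1088*(-3*(-67)) = -288 + 1088*201 = -288 + 218688 = 218400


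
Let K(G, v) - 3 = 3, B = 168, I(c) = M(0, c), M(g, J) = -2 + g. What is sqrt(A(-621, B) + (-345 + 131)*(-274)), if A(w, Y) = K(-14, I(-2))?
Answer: sqrt(58642) ≈ 242.16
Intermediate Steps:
I(c) = -2 (I(c) = -2 + 0 = -2)
K(G, v) = 6 (K(G, v) = 3 + 3 = 6)
A(w, Y) = 6
sqrt(A(-621, B) + (-345 + 131)*(-274)) = sqrt(6 + (-345 + 131)*(-274)) = sqrt(6 - 214*(-274)) = sqrt(6 + 58636) = sqrt(58642)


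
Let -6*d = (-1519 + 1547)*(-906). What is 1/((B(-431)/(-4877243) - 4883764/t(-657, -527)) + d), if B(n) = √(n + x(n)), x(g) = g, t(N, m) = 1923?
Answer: 74257027836413014878180/125371194558463551851056199 + 18035698329747*I*√862/250742389116927103702112398 ≈ 0.0005923 + 2.1118e-12*I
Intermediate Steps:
d = 4228 (d = -(-1519 + 1547)*(-906)/6 = -14*(-906)/3 = -⅙*(-25368) = 4228)
B(n) = √2*√n (B(n) = √(n + n) = √(2*n) = √2*√n)
1/((B(-431)/(-4877243) - 4883764/t(-657, -527)) + d) = 1/(((√2*√(-431))/(-4877243) - 4883764/1923) + 4228) = 1/(((√2*(I*√431))*(-1/4877243) - 4883764*1/1923) + 4228) = 1/(((I*√862)*(-1/4877243) - 4883764/1923) + 4228) = 1/((-I*√862/4877243 - 4883764/1923) + 4228) = 1/((-4883764/1923 - I*√862/4877243) + 4228) = 1/(3246680/1923 - I*√862/4877243)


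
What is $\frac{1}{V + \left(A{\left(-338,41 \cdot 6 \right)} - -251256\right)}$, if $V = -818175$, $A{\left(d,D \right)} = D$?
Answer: $- \frac{1}{566673} \approx -1.7647 \cdot 10^{-6}$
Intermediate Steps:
$\frac{1}{V + \left(A{\left(-338,41 \cdot 6 \right)} - -251256\right)} = \frac{1}{-818175 + \left(41 \cdot 6 - -251256\right)} = \frac{1}{-818175 + \left(246 + 251256\right)} = \frac{1}{-818175 + 251502} = \frac{1}{-566673} = - \frac{1}{566673}$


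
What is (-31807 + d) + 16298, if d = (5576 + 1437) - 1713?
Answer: -10209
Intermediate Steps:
d = 5300 (d = 7013 - 1713 = 5300)
(-31807 + d) + 16298 = (-31807 + 5300) + 16298 = -26507 + 16298 = -10209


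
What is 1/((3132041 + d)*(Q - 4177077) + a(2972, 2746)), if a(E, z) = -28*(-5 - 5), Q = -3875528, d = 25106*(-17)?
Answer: -1/21784221097315 ≈ -4.5905e-14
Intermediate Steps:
d = -426802
a(E, z) = 280 (a(E, z) = -28*(-10) = 280)
1/((3132041 + d)*(Q - 4177077) + a(2972, 2746)) = 1/((3132041 - 426802)*(-3875528 - 4177077) + 280) = 1/(2705239*(-8052605) + 280) = 1/(-21784221097595 + 280) = 1/(-21784221097315) = -1/21784221097315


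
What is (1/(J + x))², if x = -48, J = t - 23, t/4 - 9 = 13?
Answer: 1/289 ≈ 0.0034602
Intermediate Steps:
t = 88 (t = 36 + 4*13 = 36 + 52 = 88)
J = 65 (J = 88 - 23 = 65)
(1/(J + x))² = (1/(65 - 48))² = (1/17)² = 1/289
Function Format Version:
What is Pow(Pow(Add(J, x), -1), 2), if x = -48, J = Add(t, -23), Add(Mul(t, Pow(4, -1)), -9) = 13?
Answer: Rational(1, 289) ≈ 0.0034602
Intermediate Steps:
t = 88 (t = Add(36, Mul(4, 13)) = Add(36, 52) = 88)
J = 65 (J = Add(88, -23) = 65)
Pow(Pow(Add(J, x), -1), 2) = Pow(Pow(Add(65, -48), -1), 2) = Pow(Pow(17, -1), 2) = Pow(Rational(1, 17), 2) = Rational(1, 289)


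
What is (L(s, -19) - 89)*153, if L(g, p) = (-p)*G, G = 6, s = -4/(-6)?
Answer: 3825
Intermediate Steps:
s = ⅔ (s = -4*(-⅙) = ⅔ ≈ 0.66667)
L(g, p) = -6*p (L(g, p) = -p*6 = -6*p)
(L(s, -19) - 89)*153 = (-6*(-19) - 89)*153 = (114 - 89)*153 = 25*153 = 3825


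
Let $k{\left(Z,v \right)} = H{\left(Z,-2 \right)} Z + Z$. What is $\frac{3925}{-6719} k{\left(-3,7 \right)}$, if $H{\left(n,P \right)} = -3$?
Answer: $- \frac{23550}{6719} \approx -3.505$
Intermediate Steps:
$k{\left(Z,v \right)} = - 2 Z$ ($k{\left(Z,v \right)} = - 3 Z + Z = - 2 Z$)
$\frac{3925}{-6719} k{\left(-3,7 \right)} = \frac{3925}{-6719} \left(\left(-2\right) \left(-3\right)\right) = 3925 \left(- \frac{1}{6719}\right) 6 = \left(- \frac{3925}{6719}\right) 6 = - \frac{23550}{6719}$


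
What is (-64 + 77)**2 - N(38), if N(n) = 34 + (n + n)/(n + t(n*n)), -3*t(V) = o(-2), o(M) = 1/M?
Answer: 30459/229 ≈ 133.01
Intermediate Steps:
t(V) = 1/6 (t(V) = -1/3/(-2) = -1/3*(-1/2) = 1/6)
N(n) = 34 + 2*n/(1/6 + n) (N(n) = 34 + (n + n)/(n + 1/6) = 34 + (2*n)/(1/6 + n) = 34 + 2*n/(1/6 + n))
(-64 + 77)**2 - N(38) = (-64 + 77)**2 - 2*(17 + 108*38)/(1 + 6*38) = 13**2 - 2*(17 + 4104)/(1 + 228) = 169 - 2*4121/229 = 169 - 1*8242/229 = 169 - 8242/229 = 30459/229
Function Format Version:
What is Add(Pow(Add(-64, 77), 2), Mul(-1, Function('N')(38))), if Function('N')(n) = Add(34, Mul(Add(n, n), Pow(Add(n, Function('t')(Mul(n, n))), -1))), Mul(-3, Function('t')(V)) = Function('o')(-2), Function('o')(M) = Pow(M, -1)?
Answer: Rational(30459, 229) ≈ 133.01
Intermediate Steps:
Function('t')(V) = Rational(1, 6) (Function('t')(V) = Mul(Rational(-1, 3), Pow(-2, -1)) = Mul(Rational(-1, 3), Rational(-1, 2)) = Rational(1, 6))
Function('N')(n) = Add(34, Mul(2, n, Pow(Add(Rational(1, 6), n), -1))) (Function('N')(n) = Add(34, Mul(Add(n, n), Pow(Add(n, Rational(1, 6)), -1))) = Add(34, Mul(Mul(2, n), Pow(Add(Rational(1, 6), n), -1))) = Add(34, Mul(2, n, Pow(Add(Rational(1, 6), n), -1))))
Add(Pow(Add(-64, 77), 2), Mul(-1, Function('N')(38))) = Add(Pow(Add(-64, 77), 2), Mul(-1, Mul(2, Pow(Add(1, Mul(6, 38)), -1), Add(17, Mul(108, 38))))) = Add(Pow(13, 2), Mul(-1, Mul(2, Pow(Add(1, 228), -1), Add(17, 4104)))) = Add(169, Mul(-1, Mul(2, Pow(229, -1), 4121))) = Add(169, Mul(-1, Mul(2, Rational(1, 229), 4121))) = Add(169, Mul(-1, Rational(8242, 229))) = Add(169, Rational(-8242, 229)) = Rational(30459, 229)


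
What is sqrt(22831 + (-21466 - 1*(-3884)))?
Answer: sqrt(5249) ≈ 72.450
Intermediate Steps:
sqrt(22831 + (-21466 - 1*(-3884))) = sqrt(22831 + (-21466 + 3884)) = sqrt(22831 - 17582) = sqrt(5249)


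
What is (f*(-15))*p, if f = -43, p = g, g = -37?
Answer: -23865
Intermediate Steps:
p = -37
(f*(-15))*p = -43*(-15)*(-37) = 645*(-37) = -23865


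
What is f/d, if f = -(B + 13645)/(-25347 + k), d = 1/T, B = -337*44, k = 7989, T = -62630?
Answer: 37045645/8679 ≈ 4268.4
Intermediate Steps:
B = -14828
d = -1/62630 (d = 1/(-62630) = -1/62630 ≈ -1.5967e-5)
f = -1183/17358 (f = -(-14828 + 13645)/(-25347 + 7989) = -(-1183)/(-17358) = -(-1183)*(-1)/17358 = -1*1183/17358 = -1183/17358 ≈ -0.068153)
f/d = -1183/(17358*(-1/62630)) = -1183/17358*(-62630) = 37045645/8679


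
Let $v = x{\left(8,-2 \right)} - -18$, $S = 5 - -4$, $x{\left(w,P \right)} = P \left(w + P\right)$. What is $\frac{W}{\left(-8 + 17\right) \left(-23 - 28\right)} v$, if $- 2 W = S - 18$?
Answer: $- \frac{1}{17} \approx -0.058824$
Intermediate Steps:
$x{\left(w,P \right)} = P \left(P + w\right)$
$S = 9$ ($S = 5 + 4 = 9$)
$W = \frac{9}{2}$ ($W = - \frac{9 - 18}{2} = \left(- \frac{1}{2}\right) \left(-9\right) = \frac{9}{2} \approx 4.5$)
$v = 6$ ($v = - 2 \left(-2 + 8\right) - -18 = \left(-2\right) 6 + 18 = -12 + 18 = 6$)
$\frac{W}{\left(-8 + 17\right) \left(-23 - 28\right)} v = \frac{9}{2 \left(-8 + 17\right) \left(-23 - 28\right)} 6 = \frac{9}{2 \cdot 9 \left(-51\right)} 6 = \frac{9}{2 \left(-459\right)} 6 = \frac{9}{2} \left(- \frac{1}{459}\right) 6 = \left(- \frac{1}{102}\right) 6 = - \frac{1}{17}$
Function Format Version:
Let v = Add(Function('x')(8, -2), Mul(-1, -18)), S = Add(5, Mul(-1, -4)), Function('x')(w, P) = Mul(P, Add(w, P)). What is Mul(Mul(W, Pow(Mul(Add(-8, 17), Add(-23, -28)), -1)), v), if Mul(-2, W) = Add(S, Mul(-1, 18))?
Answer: Rational(-1, 17) ≈ -0.058824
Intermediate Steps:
Function('x')(w, P) = Mul(P, Add(P, w))
S = 9 (S = Add(5, 4) = 9)
W = Rational(9, 2) (W = Mul(Rational(-1, 2), Add(9, Mul(-1, 18))) = Mul(Rational(-1, 2), Add(9, -18)) = Mul(Rational(-1, 2), -9) = Rational(9, 2) ≈ 4.5000)
v = 6 (v = Add(Mul(-2, Add(-2, 8)), Mul(-1, -18)) = Add(Mul(-2, 6), 18) = Add(-12, 18) = 6)
Mul(Mul(W, Pow(Mul(Add(-8, 17), Add(-23, -28)), -1)), v) = Mul(Mul(Rational(9, 2), Pow(Mul(Add(-8, 17), Add(-23, -28)), -1)), 6) = Mul(Mul(Rational(9, 2), Pow(Mul(9, -51), -1)), 6) = Mul(Mul(Rational(9, 2), Pow(-459, -1)), 6) = Mul(Mul(Rational(9, 2), Rational(-1, 459)), 6) = Mul(Rational(-1, 102), 6) = Rational(-1, 17)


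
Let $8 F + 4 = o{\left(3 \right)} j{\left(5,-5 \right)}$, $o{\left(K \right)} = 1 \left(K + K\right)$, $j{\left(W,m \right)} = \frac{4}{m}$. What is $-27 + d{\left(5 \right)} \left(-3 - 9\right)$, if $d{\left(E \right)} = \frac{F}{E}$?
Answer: $- \frac{609}{25} \approx -24.36$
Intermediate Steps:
$o{\left(K \right)} = 2 K$ ($o{\left(K \right)} = 1 \cdot 2 K = 2 K$)
$F = - \frac{11}{10}$ ($F = - \frac{1}{2} + \frac{2 \cdot 3 \frac{4}{-5}}{8} = - \frac{1}{2} + \frac{6 \cdot 4 \left(- \frac{1}{5}\right)}{8} = - \frac{1}{2} + \frac{6 \left(- \frac{4}{5}\right)}{8} = - \frac{1}{2} + \frac{1}{8} \left(- \frac{24}{5}\right) = - \frac{1}{2} - \frac{3}{5} = - \frac{11}{10} \approx -1.1$)
$d{\left(E \right)} = - \frac{11}{10 E}$
$-27 + d{\left(5 \right)} \left(-3 - 9\right) = -27 + - \frac{11}{10 \cdot 5} \left(-3 - 9\right) = -27 + \left(- \frac{11}{10}\right) \frac{1}{5} \left(-3 - 9\right) = -27 - - \frac{66}{25} = -27 + \frac{66}{25} = - \frac{609}{25}$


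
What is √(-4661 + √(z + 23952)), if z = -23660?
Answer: √(-4661 + 2*√73) ≈ 68.146*I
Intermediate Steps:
√(-4661 + √(z + 23952)) = √(-4661 + √(-23660 + 23952)) = √(-4661 + √292) = √(-4661 + 2*√73)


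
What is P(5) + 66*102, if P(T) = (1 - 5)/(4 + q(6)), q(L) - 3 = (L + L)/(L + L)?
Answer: 13463/2 ≈ 6731.5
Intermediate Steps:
q(L) = 4 (q(L) = 3 + (L + L)/(L + L) = 3 + (2*L)/((2*L)) = 3 + (2*L)*(1/(2*L)) = 3 + 1 = 4)
P(T) = -½ (P(T) = (1 - 5)/(4 + 4) = -4/8 = -4*⅛ = -½)
P(5) + 66*102 = -½ + 66*102 = -½ + 6732 = 13463/2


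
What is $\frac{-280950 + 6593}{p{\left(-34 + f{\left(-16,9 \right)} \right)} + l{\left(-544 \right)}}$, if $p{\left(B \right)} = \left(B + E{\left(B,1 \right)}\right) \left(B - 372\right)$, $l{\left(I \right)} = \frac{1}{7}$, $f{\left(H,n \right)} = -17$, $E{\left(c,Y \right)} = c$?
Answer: $- \frac{1920499}{302023} \approx -6.3588$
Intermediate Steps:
$l{\left(I \right)} = \frac{1}{7}$
$p{\left(B \right)} = 2 B \left(-372 + B\right)$ ($p{\left(B \right)} = \left(B + B\right) \left(B - 372\right) = 2 B \left(-372 + B\right)$)
$\frac{-280950 + 6593}{p{\left(-34 + f{\left(-16,9 \right)} \right)} + l{\left(-544 \right)}} = \frac{-280950 + 6593}{2 \left(-34 - 17\right) \left(-372 - 51\right) + \frac{1}{7}} = - \frac{274357}{2 \left(-51\right) \left(-372 - 51\right) + \frac{1}{7}} = - \frac{274357}{2 \left(-51\right) \left(-423\right) + \frac{1}{7}} = - \frac{274357}{43146 + \frac{1}{7}} = - \frac{274357}{\frac{302023}{7}} = \left(-274357\right) \frac{7}{302023} = - \frac{1920499}{302023}$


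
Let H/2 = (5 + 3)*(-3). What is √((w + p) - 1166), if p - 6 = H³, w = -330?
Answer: I*√112082 ≈ 334.79*I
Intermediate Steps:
H = -48 (H = 2*((5 + 3)*(-3)) = 2*(8*(-3)) = 2*(-24) = -48)
p = -110586 (p = 6 + (-48)³ = 6 - 110592 = -110586)
√((w + p) - 1166) = √((-330 - 110586) - 1166) = √(-110916 - 1166) = √(-112082) = I*√112082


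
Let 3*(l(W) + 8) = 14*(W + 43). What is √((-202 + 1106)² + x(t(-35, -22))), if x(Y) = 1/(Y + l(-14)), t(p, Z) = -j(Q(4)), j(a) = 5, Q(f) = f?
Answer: 5*√4402800277/367 ≈ 904.00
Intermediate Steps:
l(W) = 578/3 + 14*W/3 (l(W) = -8 + (14*(W + 43))/3 = -8 + (14*(43 + W))/3 = -8 + (602 + 14*W)/3 = -8 + (602/3 + 14*W/3) = 578/3 + 14*W/3)
t(p, Z) = -5 (t(p, Z) = -1*5 = -5)
x(Y) = 1/(382/3 + Y) (x(Y) = 1/(Y + (578/3 + (14/3)*(-14))) = 1/(Y + (578/3 - 196/3)) = 1/(Y + 382/3) = 1/(382/3 + Y))
√((-202 + 1106)² + x(t(-35, -22))) = √((-202 + 1106)² + 3/(382 + 3*(-5))) = √(904² + 3/(382 - 15)) = √(817216 + 3/367) = √(299918275/367) = 5*√4402800277/367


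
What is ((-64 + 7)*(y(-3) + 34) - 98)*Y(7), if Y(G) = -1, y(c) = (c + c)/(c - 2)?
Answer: 10522/5 ≈ 2104.4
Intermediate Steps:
y(c) = 2*c/(-2 + c) (y(c) = (2*c)/(-2 + c) = 2*c/(-2 + c))
((-64 + 7)*(y(-3) + 34) - 98)*Y(7) = ((-64 + 7)*(2*(-3)/(-2 - 3) + 34) - 98)*(-1) = (-57*(2*(-3)/(-5) + 34) - 98)*(-1) = (-57*(2*(-3)*(-⅕) + 34) - 98)*(-1) = (-57*(6/5 + 34) - 98)*(-1) = (-57*176/5 - 98)*(-1) = (-10032/5 - 98)*(-1) = -10522/5*(-1) = 10522/5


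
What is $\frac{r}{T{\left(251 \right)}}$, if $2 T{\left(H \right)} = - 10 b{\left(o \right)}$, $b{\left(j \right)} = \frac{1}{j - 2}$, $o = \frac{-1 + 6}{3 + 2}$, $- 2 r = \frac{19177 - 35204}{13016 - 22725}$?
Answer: $- \frac{16027}{97090} \approx -0.16507$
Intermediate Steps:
$r = - \frac{16027}{19418}$ ($r = - \frac{\left(19177 - 35204\right) \frac{1}{13016 - 22725}}{2} = - \frac{\left(-16027\right) \frac{1}{-9709}}{2} = - \frac{\left(-16027\right) \left(- \frac{1}{9709}\right)}{2} = \left(- \frac{1}{2}\right) \frac{16027}{9709} = - \frac{16027}{19418} \approx -0.82537$)
$o = 1$ ($o = \frac{5}{5} = 5 \cdot \frac{1}{5} = 1$)
$b{\left(j \right)} = \frac{1}{-2 + j}$
$T{\left(H \right)} = 5$ ($T{\left(H \right)} = \frac{\left(-10\right) \frac{1}{-2 + 1}}{2} = \frac{\left(-10\right) \frac{1}{-1}}{2} = \frac{\left(-10\right) \left(-1\right)}{2} = \frac{1}{2} \cdot 10 = 5$)
$\frac{r}{T{\left(251 \right)}} = - \frac{16027}{19418 \cdot 5} = \left(- \frac{16027}{19418}\right) \frac{1}{5} = - \frac{16027}{97090}$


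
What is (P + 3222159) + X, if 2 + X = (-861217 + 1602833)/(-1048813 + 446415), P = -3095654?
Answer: 38102206289/301199 ≈ 1.2650e+5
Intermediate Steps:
X = -973206/301199 (X = -2 + (-861217 + 1602833)/(-1048813 + 446415) = -2 + 741616/(-602398) = -2 + 741616*(-1/602398) = -2 - 370808/301199 = -973206/301199 ≈ -3.2311)
(P + 3222159) + X = (-3095654 + 3222159) - 973206/301199 = 126505 - 973206/301199 = 38102206289/301199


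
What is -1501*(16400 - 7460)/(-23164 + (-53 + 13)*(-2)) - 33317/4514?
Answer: 14951001383/26050294 ≈ 573.93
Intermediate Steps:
-1501*(16400 - 7460)/(-23164 + (-53 + 13)*(-2)) - 33317/4514 = -1501*8940/(-23164 - 40*(-2)) - 33317*1/4514 = -1501*8940/(-23164 + 80) - 33317/4514 = -1501/((-23084*1/8940)) - 33317/4514 = -1501/(-5771/2235) - 33317/4514 = -1501*(-2235/5771) - 33317/4514 = 3354735/5771 - 33317/4514 = 14951001383/26050294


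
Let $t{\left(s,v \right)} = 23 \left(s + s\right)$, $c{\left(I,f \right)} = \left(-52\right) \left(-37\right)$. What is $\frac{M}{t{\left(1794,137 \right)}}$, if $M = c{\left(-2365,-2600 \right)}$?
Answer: $\frac{37}{1587} \approx 0.023314$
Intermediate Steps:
$c{\left(I,f \right)} = 1924$
$t{\left(s,v \right)} = 46 s$ ($t{\left(s,v \right)} = 23 \cdot 2 s = 46 s$)
$M = 1924$
$\frac{M}{t{\left(1794,137 \right)}} = \frac{1924}{46 \cdot 1794} = \frac{1924}{82524} = 1924 \cdot \frac{1}{82524} = \frac{37}{1587}$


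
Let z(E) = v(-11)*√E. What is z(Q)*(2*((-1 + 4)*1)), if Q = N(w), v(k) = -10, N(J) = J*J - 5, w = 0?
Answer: -60*I*√5 ≈ -134.16*I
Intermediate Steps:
N(J) = -5 + J² (N(J) = J² - 5 = -5 + J²)
Q = -5 (Q = -5 + 0² = -5 + 0 = -5)
z(E) = -10*√E
z(Q)*(2*((-1 + 4)*1)) = (-10*I*√5)*(2*((-1 + 4)*1)) = (-10*I*√5)*(2*(3*1)) = (-10*I*√5)*(2*3) = -10*I*√5*6 = -60*I*√5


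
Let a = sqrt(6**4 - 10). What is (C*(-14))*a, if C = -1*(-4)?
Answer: -56*sqrt(1286) ≈ -2008.2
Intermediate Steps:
C = 4
a = sqrt(1286) (a = sqrt(1296 - 10) = sqrt(1286) ≈ 35.861)
(C*(-14))*a = (4*(-14))*sqrt(1286) = -56*sqrt(1286)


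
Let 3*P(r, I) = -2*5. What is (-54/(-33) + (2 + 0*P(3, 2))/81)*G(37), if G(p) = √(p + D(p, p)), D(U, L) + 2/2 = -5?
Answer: 1480*√31/891 ≈ 9.2484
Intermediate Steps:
D(U, L) = -6 (D(U, L) = -1 - 5 = -6)
P(r, I) = -10/3 (P(r, I) = (-2*5)/3 = (⅓)*(-10) = -10/3)
G(p) = √(-6 + p) (G(p) = √(p - 6) = √(-6 + p))
(-54/(-33) + (2 + 0*P(3, 2))/81)*G(37) = (-54/(-33) + (2 + 0*(-10/3))/81)*√(-6 + 37) = (-54*(-1/33) + (2 + 0)*(1/81))*√31 = (18/11 + 2*(1/81))*√31 = (18/11 + 2/81)*√31 = 1480*√31/891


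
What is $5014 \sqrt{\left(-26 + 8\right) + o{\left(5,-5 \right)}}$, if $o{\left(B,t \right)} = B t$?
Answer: $5014 i \sqrt{43} \approx 32879.0 i$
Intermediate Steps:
$5014 \sqrt{\left(-26 + 8\right) + o{\left(5,-5 \right)}} = 5014 \sqrt{\left(-26 + 8\right) + 5 \left(-5\right)} = 5014 \sqrt{-18 - 25} = 5014 \sqrt{-43} = 5014 i \sqrt{43}$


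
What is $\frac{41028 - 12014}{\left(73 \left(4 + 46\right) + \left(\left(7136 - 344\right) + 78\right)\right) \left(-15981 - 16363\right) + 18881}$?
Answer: $- \frac{29014}{340239999} \approx -8.5275 \cdot 10^{-5}$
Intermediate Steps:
$\frac{41028 - 12014}{\left(73 \left(4 + 46\right) + \left(\left(7136 - 344\right) + 78\right)\right) \left(-15981 - 16363\right) + 18881} = \frac{29014}{\left(73 \cdot 50 + \left(\left(7136 + \left(-3280 + 2936\right)\right) + 78\right)\right) \left(-32344\right) + 18881} = \frac{29014}{\left(3650 + \left(\left(7136 - 344\right) + 78\right)\right) \left(-32344\right) + 18881} = \frac{29014}{\left(3650 + \left(6792 + 78\right)\right) \left(-32344\right) + 18881} = \frac{29014}{\left(3650 + 6870\right) \left(-32344\right) + 18881} = \frac{29014}{10520 \left(-32344\right) + 18881} = \frac{29014}{-340258880 + 18881} = \frac{29014}{-340239999} = 29014 \left(- \frac{1}{340239999}\right) = - \frac{29014}{340239999}$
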